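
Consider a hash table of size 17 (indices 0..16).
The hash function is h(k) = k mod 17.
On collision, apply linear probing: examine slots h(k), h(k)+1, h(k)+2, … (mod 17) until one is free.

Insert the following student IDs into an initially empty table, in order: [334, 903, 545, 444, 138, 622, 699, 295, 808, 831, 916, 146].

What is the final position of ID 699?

5

Insert 334: h=11, slot 11 empty -> index 11.
Insert 903: h=2, slot 2 empty -> index 2.
Insert 545: h=1, slot 1 empty -> index 1.
Insert 444: h=2, slot 2 occupied -> index 3.
Insert 138: h=2, slots 2,3 occupied -> index 4.
Insert 622: h=10, slot 10 empty -> index 10.
Insert 699: h=2, slots 2,3,4 occupied -> index 5.
Insert 295: h=6, slot 6 empty -> index 6.
Insert 808: h=9, slot 9 empty -> index 9.
Insert 831: h=15, slot 15 empty -> index 15.
Insert 916: h=15, slot 15 occupied -> index 16.
Insert 146: h=10, slots 10,11 occupied -> index 12.
Table: [., 545, 903, 444, 138, 699, 295, ., ., 808, 622, 334, 146, ., ., 831, 916]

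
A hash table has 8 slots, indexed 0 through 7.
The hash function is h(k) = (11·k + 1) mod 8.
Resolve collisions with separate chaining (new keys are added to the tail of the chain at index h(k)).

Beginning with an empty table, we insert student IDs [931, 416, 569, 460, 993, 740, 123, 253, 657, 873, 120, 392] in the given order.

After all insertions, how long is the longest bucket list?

4

Insert 931: h=2, bucket 2 empty → new chain.
Insert 416: h=1, bucket 1 empty → new chain.
Insert 569: h=4, bucket 4 empty → new chain.
Insert 460: h=5, bucket 5 empty → new chain.
Insert 993: h=4, bucket 4 nonempty → append to chain.
Insert 740: h=5, bucket 5 nonempty → append to chain.
Insert 123: h=2, bucket 2 nonempty → append to chain.
Insert 253: h=0, bucket 0 empty → new chain.
Insert 657: h=4, bucket 4 nonempty → append to chain.
Insert 873: h=4, bucket 4 nonempty → append to chain.
Insert 120: h=1, bucket 1 nonempty → append to chain.
Insert 392: h=1, bucket 1 nonempty → append to chain.
Final buckets:
0: 253
1: 416 -> 120 -> 392
2: 931 -> 123
3: _
4: 569 -> 993 -> 657 -> 873
5: 460 -> 740
6: _
7: _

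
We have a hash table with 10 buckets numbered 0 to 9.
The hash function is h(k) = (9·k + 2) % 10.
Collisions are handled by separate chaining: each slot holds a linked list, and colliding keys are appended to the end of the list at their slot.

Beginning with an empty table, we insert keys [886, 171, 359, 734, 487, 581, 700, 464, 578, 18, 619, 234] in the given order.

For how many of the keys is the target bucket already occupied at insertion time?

Insert 886: h=6, bucket 6 empty → new chain.
Insert 171: h=1, bucket 1 empty → new chain.
Insert 359: h=3, bucket 3 empty → new chain.
Insert 734: h=8, bucket 8 empty → new chain.
Insert 487: h=5, bucket 5 empty → new chain.
Insert 581: h=1, bucket 1 nonempty → append to chain.
Insert 700: h=2, bucket 2 empty → new chain.
Insert 464: h=8, bucket 8 nonempty → append to chain.
Insert 578: h=4, bucket 4 empty → new chain.
Insert 18: h=4, bucket 4 nonempty → append to chain.
Insert 619: h=3, bucket 3 nonempty → append to chain.
Insert 234: h=8, bucket 8 nonempty → append to chain.
Final buckets:
0: —
1: 171 -> 581
2: 700
3: 359 -> 619
4: 578 -> 18
5: 487
6: 886
7: —
8: 734 -> 464 -> 234
9: —

5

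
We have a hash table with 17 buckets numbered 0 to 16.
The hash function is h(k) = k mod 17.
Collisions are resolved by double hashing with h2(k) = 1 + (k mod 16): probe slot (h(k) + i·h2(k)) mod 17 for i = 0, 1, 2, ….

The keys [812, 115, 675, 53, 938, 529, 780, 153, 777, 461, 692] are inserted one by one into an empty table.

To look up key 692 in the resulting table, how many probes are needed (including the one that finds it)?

7

812: h=13 => slot 13
115: h=13, h2=4, probe 13,0 => slot 0
675: h=12 => slot 12
53: h=2 => slot 2
938: h=3 => slot 3
529: h=2, h2=2, probe 2,4 => slot 4
780: h=15 => slot 15
153: h=0, h2=10, probe 0,10 => slot 10
777: h=12, h2=10, probe 12,5 => slot 5
461: h=2, h2=14, probe 2,16 => slot 16
692: h=12, h2=5, probe 12,0,5,10,15,3,8 => slot 8
Table: [115, ∅, 53, 938, 529, 777, ∅, ∅, 692, ∅, 153, ∅, 675, 812, ∅, 780, 461]
Lookup 692: h=12, h2=5, probe 12,0,5,10,15,3,8 → found at 8.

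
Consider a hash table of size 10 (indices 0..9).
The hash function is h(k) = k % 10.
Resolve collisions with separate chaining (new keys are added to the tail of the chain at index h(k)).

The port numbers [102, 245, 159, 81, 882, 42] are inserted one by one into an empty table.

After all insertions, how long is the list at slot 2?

Insert 102: h=2, bucket 2 empty -> new chain.
Insert 245: h=5, bucket 5 empty -> new chain.
Insert 159: h=9, bucket 9 empty -> new chain.
Insert 81: h=1, bucket 1 empty -> new chain.
Insert 882: h=2, bucket 2 nonempty -> append to chain.
Insert 42: h=2, bucket 2 nonempty -> append to chain.
Final buckets:
0: .
1: 81
2: 102 -> 882 -> 42
3: .
4: .
5: 245
6: .
7: .
8: .
9: 159

3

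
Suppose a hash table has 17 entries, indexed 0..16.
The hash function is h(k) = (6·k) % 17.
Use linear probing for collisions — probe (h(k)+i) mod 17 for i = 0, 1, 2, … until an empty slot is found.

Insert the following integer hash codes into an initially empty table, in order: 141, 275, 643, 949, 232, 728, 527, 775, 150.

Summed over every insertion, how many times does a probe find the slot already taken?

141: h=13 → slot 13
275: h=1 → slot 1
643: h=16 → slot 16
949: h=16, probe 16,0 → slot 0
232: h=15 → slot 15
728: h=16, probe 16,0,1,2 → slot 2
527: h=0, probe 0,1,2,3 → slot 3
775: h=9 → slot 9
150: h=16, probe 16,0,1,2,3,4 → slot 4
Table: [949, 275, 728, 527, 150, _, _, _, _, 775, _, _, _, 141, _, 232, 643]

12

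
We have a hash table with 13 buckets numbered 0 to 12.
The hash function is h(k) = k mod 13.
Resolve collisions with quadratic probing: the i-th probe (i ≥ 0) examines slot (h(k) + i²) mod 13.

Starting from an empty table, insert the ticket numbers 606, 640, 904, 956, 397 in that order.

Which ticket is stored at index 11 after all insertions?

606: h=8 -> slot 8
640: h=3 -> slot 3
904: h=7 -> slot 7
956: h=7, probe 7,8,11 -> slot 11
397: h=7, probe 7,8,11,3,10 -> slot 10
Table: [., ., ., 640, ., ., ., 904, 606, ., 397, 956, .]

956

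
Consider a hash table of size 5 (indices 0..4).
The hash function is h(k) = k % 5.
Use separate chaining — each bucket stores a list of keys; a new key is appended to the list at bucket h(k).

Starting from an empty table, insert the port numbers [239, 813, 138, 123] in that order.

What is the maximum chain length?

239 → bucket 4
813 → bucket 3
138 → bucket 3 (collision)
123 → bucket 3 (collision)
Final buckets:
0: _
1: _
2: _
3: 813 -> 138 -> 123
4: 239

3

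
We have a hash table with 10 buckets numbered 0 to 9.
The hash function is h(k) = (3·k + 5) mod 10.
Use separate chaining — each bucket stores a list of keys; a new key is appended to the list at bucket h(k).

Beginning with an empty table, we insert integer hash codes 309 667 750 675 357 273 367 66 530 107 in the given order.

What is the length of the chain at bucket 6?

Insert 309: h=2, bucket 2 empty → new chain.
Insert 667: h=6, bucket 6 empty → new chain.
Insert 750: h=5, bucket 5 empty → new chain.
Insert 675: h=0, bucket 0 empty → new chain.
Insert 357: h=6, bucket 6 nonempty → append to chain.
Insert 273: h=4, bucket 4 empty → new chain.
Insert 367: h=6, bucket 6 nonempty → append to chain.
Insert 66: h=3, bucket 3 empty → new chain.
Insert 530: h=5, bucket 5 nonempty → append to chain.
Insert 107: h=6, bucket 6 nonempty → append to chain.
Final buckets:
0: 675
1: ∅
2: 309
3: 66
4: 273
5: 750 -> 530
6: 667 -> 357 -> 367 -> 107
7: ∅
8: ∅
9: ∅

4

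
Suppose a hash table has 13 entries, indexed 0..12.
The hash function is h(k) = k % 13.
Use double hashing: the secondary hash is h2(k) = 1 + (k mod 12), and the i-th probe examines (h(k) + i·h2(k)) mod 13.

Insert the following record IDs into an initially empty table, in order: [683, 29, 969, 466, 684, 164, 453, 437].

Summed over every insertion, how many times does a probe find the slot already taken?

683: h=7 => slot 7
29: h=3 => slot 3
969: h=7, h2=10, probe 7,4 => slot 4
466: h=11 => slot 11
684: h=8 => slot 8
164: h=8, h2=9, probe 8,4,0 => slot 0
453: h=11, h2=10, probe 11,8,5 => slot 5
437: h=8, h2=6, probe 8,1 => slot 1
Table: [164, 437, _, 29, 969, 453, _, 683, 684, _, _, 466, _]

6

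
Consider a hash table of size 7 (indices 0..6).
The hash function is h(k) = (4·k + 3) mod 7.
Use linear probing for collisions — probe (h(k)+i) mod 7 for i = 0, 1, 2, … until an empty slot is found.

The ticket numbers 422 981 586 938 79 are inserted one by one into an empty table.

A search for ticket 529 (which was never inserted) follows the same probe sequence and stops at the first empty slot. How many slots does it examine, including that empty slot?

2

422: h=4 → slot 4
981: h=0 → slot 0
586: h=2 → slot 2
938: h=3 → slot 3
79: h=4, probe 4,5 → slot 5
Table: [981, ., 586, 938, 422, 79, .]
Lookup 529: h=5, probe 5,6 → slot 6 empty, not found.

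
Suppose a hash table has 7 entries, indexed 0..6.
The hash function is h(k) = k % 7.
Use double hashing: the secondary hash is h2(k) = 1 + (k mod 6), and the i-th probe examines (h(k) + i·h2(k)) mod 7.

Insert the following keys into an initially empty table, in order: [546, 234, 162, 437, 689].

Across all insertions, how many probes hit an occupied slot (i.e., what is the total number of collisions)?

5

546 hashes to 0; slot 0 is free -> place at 0.
234 hashes to 3; slot 3 is free -> place at 3.
162 hashes to 1; slot 1 is free -> place at 1.
437 hashes to 3, h2=6; 3 taken -> place at 2.
689 hashes to 3, h2=6; 3,2,1,0 taken -> place at 6.
Table: [546, 162, 437, 234, _, _, 689]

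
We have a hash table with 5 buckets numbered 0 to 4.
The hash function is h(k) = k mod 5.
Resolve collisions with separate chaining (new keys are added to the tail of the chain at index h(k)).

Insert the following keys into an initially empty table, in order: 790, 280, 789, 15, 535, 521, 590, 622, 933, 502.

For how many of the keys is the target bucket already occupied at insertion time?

5

790 → bucket 0
280 → bucket 0 (collision)
789 → bucket 4
15 → bucket 0 (collision)
535 → bucket 0 (collision)
521 → bucket 1
590 → bucket 0 (collision)
622 → bucket 2
933 → bucket 3
502 → bucket 2 (collision)
Final buckets:
0: 790 -> 280 -> 15 -> 535 -> 590
1: 521
2: 622 -> 502
3: 933
4: 789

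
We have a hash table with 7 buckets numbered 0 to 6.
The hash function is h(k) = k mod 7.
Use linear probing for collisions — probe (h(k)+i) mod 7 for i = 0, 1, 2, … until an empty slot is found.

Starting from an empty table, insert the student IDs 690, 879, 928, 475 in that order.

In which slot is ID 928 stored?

690: h=4 -> slot 4
879: h=4, probe 4,5 -> slot 5
928: h=4, probe 4,5,6 -> slot 6
475: h=6, probe 6,0 -> slot 0
Table: [475, ∅, ∅, ∅, 690, 879, 928]

6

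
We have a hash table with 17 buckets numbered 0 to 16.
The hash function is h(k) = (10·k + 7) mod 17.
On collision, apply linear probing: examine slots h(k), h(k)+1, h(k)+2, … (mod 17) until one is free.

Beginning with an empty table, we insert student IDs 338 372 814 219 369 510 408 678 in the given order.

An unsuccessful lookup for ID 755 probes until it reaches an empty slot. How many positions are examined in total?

Insert 338: h=4, slot 4 empty => index 4.
Insert 372: h=4, slot 4 occupied => index 5.
Insert 814: h=4, slots 4,5 occupied => index 6.
Insert 219: h=4, slots 4,5,6 occupied => index 7.
Insert 369: h=8, slot 8 empty => index 8.
Insert 510: h=7, slots 7,8 occupied => index 9.
Insert 408: h=7, slots 7,8,9 occupied => index 10.
Insert 678: h=4, slots 4,5,6,7,8,9,10 occupied => index 11.
Table: [., ., ., ., 338, 372, 814, 219, 369, 510, 408, 678, ., ., ., ., .]
Lookup 755: h=9, probe 9,10,11,12 → slot 12 empty, not found.

4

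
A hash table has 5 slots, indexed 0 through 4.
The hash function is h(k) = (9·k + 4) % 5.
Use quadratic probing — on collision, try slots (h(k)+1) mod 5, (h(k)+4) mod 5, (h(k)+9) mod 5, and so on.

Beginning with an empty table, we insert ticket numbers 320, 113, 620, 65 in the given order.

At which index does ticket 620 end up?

Insert 320: h=4, slot 4 empty => index 4.
Insert 113: h=1, slot 1 empty => index 1.
Insert 620: h=4, slot 4 occupied => index 0.
Insert 65: h=4, slots 4,0 occupied => index 3.
Table: [620, 113, -, 65, 320]

0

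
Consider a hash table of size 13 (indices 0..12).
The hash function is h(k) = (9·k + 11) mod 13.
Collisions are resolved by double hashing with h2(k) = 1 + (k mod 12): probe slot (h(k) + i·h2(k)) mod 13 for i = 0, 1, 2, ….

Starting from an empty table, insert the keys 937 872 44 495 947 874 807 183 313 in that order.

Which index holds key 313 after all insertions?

Insert 937: h=7, slot 7 empty => index 7.
Insert 872: h=7, h2=9, slot 7 occupied => index 3.
Insert 44: h=4, slot 4 empty => index 4.
Insert 495: h=7, h2=4, slot 7 occupied => index 11.
Insert 947: h=6, slot 6 empty => index 6.
Insert 874: h=12, slot 12 empty => index 12.
Insert 807: h=7, h2=4, slots 7,11 occupied => index 2.
Insert 183: h=7, h2=4, slots 7,11,2,6 occupied => index 10.
Insert 313: h=7, h2=2, slot 7 occupied => index 9.
Table: [—, —, 807, 872, 44, —, 947, 937, —, 313, 183, 495, 874]

9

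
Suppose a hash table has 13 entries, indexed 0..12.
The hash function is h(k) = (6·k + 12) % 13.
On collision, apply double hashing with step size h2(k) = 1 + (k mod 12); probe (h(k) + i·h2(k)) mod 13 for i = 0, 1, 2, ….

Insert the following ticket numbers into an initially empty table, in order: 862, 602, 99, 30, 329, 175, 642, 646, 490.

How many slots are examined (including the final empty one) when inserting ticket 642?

862: h=10 → slot 10
602: h=10, h2=3, probe 10,0 → slot 0
99: h=8 → slot 8
30: h=10, h2=7, probe 10,4 → slot 4
329: h=10, h2=6, probe 10,3 → slot 3
175: h=9 → slot 9
642: h=3, h2=7, probe 3,10,4,11 → slot 11
646: h=1 → slot 1
490: h=1, h2=11, probe 1,12 → slot 12
Table: [602, 646, —, 329, 30, —, —, —, 99, 175, 862, 642, 490]

4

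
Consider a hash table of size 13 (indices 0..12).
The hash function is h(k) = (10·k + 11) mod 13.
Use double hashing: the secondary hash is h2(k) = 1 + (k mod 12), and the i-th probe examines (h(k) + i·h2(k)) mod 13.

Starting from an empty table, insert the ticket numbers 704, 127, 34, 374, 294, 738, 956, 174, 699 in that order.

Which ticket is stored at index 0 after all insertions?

34

704 hashes to 5; slot 5 is free → place at 5.
127 hashes to 7; slot 7 is free → place at 7.
34 hashes to 0; slot 0 is free → place at 0.
374 hashes to 7, h2=3; 7 taken → place at 10.
294 hashes to 0, h2=7; 0,7 taken → place at 1.
738 hashes to 7, h2=7; 7,1 taken → place at 8.
956 hashes to 3; slot 3 is free → place at 3.
174 hashes to 9; slot 9 is free → place at 9.
699 hashes to 7, h2=4; 7 taken → place at 11.
Table: [34, 294, -, 956, -, 704, -, 127, 738, 174, 374, 699, -]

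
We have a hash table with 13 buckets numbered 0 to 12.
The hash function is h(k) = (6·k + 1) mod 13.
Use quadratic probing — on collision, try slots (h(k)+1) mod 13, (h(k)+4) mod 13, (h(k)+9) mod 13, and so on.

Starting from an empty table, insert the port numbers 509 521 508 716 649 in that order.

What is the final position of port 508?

Insert 509: h=0, slot 0 empty => index 0.
Insert 521: h=7, slot 7 empty => index 7.
Insert 508: h=7, slot 7 occupied => index 8.
Insert 716: h=7, slots 7,8 occupied => index 11.
Insert 649: h=8, slot 8 occupied => index 9.
Table: [509, —, —, —, —, —, —, 521, 508, 649, —, 716, —]

8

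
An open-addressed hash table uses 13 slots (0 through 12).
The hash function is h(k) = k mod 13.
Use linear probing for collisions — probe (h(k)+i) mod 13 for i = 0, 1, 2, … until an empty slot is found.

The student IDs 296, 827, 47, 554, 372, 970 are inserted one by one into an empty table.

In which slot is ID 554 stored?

296 hashes to 10; slot 10 is free → place at 10.
827 hashes to 8; slot 8 is free → place at 8.
47 hashes to 8; 8 taken → place at 9.
554 hashes to 8; 8,9,10 taken → place at 11.
372 hashes to 8; 8,9,10,11 taken → place at 12.
970 hashes to 8; 8,9,10,11,12 taken → place at 0.
Table: [970, _, _, _, _, _, _, _, 827, 47, 296, 554, 372]

11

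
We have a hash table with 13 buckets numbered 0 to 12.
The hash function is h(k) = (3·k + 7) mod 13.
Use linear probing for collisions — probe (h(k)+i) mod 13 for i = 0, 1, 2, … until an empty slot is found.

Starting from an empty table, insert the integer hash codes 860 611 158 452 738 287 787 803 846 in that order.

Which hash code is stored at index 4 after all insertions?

Insert 860: h=0, slot 0 empty -> index 0.
Insert 611: h=7, slot 7 empty -> index 7.
Insert 158: h=0, slot 0 occupied -> index 1.
Insert 452: h=11, slot 11 empty -> index 11.
Insert 738: h=11, slot 11 occupied -> index 12.
Insert 287: h=10, slot 10 empty -> index 10.
Insert 787: h=2, slot 2 empty -> index 2.
Insert 803: h=11, slots 11,12,0,1,2 occupied -> index 3.
Insert 846: h=10, slots 10,11,12,0,1,2,3 occupied -> index 4.
Table: [860, 158, 787, 803, 846, —, —, 611, —, —, 287, 452, 738]

846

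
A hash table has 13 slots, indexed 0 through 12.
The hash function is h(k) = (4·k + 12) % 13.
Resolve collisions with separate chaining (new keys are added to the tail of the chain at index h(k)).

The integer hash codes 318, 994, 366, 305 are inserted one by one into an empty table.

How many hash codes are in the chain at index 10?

Insert 318: h=10, bucket 10 empty -> new chain.
Insert 994: h=10, bucket 10 nonempty -> append to chain.
Insert 366: h=7, bucket 7 empty -> new chain.
Insert 305: h=10, bucket 10 nonempty -> append to chain.
Final buckets:
0: ∅
1: ∅
2: ∅
3: ∅
4: ∅
5: ∅
6: ∅
7: 366
8: ∅
9: ∅
10: 318 -> 994 -> 305
11: ∅
12: ∅

3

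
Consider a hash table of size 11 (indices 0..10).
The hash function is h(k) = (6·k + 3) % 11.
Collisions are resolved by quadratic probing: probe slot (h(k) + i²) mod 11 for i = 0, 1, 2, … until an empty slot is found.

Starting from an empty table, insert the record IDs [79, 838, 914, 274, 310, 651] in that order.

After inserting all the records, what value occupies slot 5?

838

79: h=4 => slot 4
838: h=4, probe 4,5 => slot 5
914: h=9 => slot 9
274: h=8 => slot 8
310: h=4, probe 4,5,8,2 => slot 2
651: h=4, probe 4,5,8,2,9,7 => slot 7
Table: [∅, ∅, 310, ∅, 79, 838, ∅, 651, 274, 914, ∅]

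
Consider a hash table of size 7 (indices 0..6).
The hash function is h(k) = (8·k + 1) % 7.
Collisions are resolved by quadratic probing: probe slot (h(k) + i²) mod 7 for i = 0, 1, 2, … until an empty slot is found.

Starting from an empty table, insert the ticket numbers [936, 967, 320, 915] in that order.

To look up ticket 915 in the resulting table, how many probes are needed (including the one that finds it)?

3

936: h=6 -> slot 6
967: h=2 -> slot 2
320: h=6, probe 6,0 -> slot 0
915: h=6, probe 6,0,3 -> slot 3
Table: [320, -, 967, 915, -, -, 936]
Lookup 915: h=6, probe 6,0,3 → found at 3.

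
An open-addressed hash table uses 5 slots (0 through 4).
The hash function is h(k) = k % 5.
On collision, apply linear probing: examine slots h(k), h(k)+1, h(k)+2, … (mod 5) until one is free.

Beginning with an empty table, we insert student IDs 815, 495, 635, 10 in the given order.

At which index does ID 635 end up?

2

815 hashes to 0; slot 0 is free -> place at 0.
495 hashes to 0; 0 taken -> place at 1.
635 hashes to 0; 0,1 taken -> place at 2.
10 hashes to 0; 0,1,2 taken -> place at 3.
Table: [815, 495, 635, 10, .]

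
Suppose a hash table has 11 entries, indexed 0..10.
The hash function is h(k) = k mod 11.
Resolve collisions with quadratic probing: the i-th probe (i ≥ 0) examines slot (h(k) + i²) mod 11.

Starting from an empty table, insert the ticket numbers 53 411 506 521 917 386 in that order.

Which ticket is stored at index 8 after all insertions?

917

53 hashes to 9; slot 9 is free → place at 9.
411 hashes to 4; slot 4 is free → place at 4.
506 hashes to 0; slot 0 is free → place at 0.
521 hashes to 4; 4 taken → place at 5.
917 hashes to 4; 4,5 taken → place at 8.
386 hashes to 1; slot 1 is free → place at 1.
Table: [506, 386, -, -, 411, 521, -, -, 917, 53, -]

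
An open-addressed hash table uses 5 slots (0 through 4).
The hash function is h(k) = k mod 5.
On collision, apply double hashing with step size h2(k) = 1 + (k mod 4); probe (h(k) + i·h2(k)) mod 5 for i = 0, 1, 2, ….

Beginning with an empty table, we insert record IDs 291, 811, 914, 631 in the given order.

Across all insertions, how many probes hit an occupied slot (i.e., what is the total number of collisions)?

291 hashes to 1; slot 1 is free -> place at 1.
811 hashes to 1, h2=4; 1 taken -> place at 0.
914 hashes to 4; slot 4 is free -> place at 4.
631 hashes to 1, h2=4; 1,0,4 taken -> place at 3.
Table: [811, 291, —, 631, 914]

4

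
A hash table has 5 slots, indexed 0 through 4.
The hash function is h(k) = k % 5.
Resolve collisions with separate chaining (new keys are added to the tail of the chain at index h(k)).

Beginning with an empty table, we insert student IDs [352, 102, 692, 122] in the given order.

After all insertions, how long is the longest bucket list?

352 -> bucket 2
102 -> bucket 2 (collision)
692 -> bucket 2 (collision)
122 -> bucket 2 (collision)
Final buckets:
0: .
1: .
2: 352 -> 102 -> 692 -> 122
3: .
4: .

4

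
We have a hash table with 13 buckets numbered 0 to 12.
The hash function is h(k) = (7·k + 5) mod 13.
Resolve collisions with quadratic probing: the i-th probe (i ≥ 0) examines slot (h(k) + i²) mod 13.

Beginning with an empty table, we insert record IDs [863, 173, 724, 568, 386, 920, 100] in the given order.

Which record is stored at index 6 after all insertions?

Insert 863: h=1, slot 1 empty => index 1.
Insert 173: h=7, slot 7 empty => index 7.
Insert 724: h=3, slot 3 empty => index 3.
Insert 568: h=3, slot 3 occupied => index 4.
Insert 386: h=3, slots 3,4,7 occupied => index 12.
Insert 920: h=10, slot 10 empty => index 10.
Insert 100: h=3, slots 3,4,7,12 occupied => index 6.
Table: [_, 863, _, 724, 568, _, 100, 173, _, _, 920, _, 386]

100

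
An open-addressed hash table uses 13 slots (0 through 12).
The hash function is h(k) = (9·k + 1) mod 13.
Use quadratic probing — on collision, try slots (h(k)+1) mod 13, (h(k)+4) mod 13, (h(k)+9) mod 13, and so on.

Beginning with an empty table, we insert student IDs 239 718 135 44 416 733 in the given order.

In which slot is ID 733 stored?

239 hashes to 7; slot 7 is free -> place at 7.
718 hashes to 2; slot 2 is free -> place at 2.
135 hashes to 7; 7 taken -> place at 8.
44 hashes to 7; 7,8 taken -> place at 11.
416 hashes to 1; slot 1 is free -> place at 1.
733 hashes to 7; 7,8,11 taken -> place at 3.
Table: [∅, 416, 718, 733, ∅, ∅, ∅, 239, 135, ∅, ∅, 44, ∅]

3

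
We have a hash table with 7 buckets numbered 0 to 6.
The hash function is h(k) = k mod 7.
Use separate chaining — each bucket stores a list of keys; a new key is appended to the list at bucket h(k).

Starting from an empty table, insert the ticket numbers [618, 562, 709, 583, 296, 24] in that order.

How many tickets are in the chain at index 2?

5

Insert 618: h=2, bucket 2 empty → new chain.
Insert 562: h=2, bucket 2 nonempty → append to chain.
Insert 709: h=2, bucket 2 nonempty → append to chain.
Insert 583: h=2, bucket 2 nonempty → append to chain.
Insert 296: h=2, bucket 2 nonempty → append to chain.
Insert 24: h=3, bucket 3 empty → new chain.
Final buckets:
0: —
1: —
2: 618 -> 562 -> 709 -> 583 -> 296
3: 24
4: —
5: —
6: —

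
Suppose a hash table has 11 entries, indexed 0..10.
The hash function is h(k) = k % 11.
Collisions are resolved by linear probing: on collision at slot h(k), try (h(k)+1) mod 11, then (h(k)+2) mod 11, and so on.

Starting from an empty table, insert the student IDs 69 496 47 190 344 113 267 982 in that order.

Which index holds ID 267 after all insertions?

69 hashes to 3; slot 3 is free → place at 3.
496 hashes to 1; slot 1 is free → place at 1.
47 hashes to 3; 3 taken → place at 4.
190 hashes to 3; 3,4 taken → place at 5.
344 hashes to 3; 3,4,5 taken → place at 6.
113 hashes to 3; 3,4,5,6 taken → place at 7.
267 hashes to 3; 3,4,5,6,7 taken → place at 8.
982 hashes to 3; 3,4,5,6,7,8 taken → place at 9.
Table: [—, 496, —, 69, 47, 190, 344, 113, 267, 982, —]

8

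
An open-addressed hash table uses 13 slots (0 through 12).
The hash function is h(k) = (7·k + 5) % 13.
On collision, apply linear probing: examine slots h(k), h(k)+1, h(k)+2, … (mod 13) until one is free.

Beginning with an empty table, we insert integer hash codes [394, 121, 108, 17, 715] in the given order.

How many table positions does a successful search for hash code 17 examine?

Insert 394: h=7, slot 7 empty => index 7.
Insert 121: h=7, slot 7 occupied => index 8.
Insert 108: h=7, slots 7,8 occupied => index 9.
Insert 17: h=7, slots 7,8,9 occupied => index 10.
Insert 715: h=5, slot 5 empty => index 5.
Table: [-, -, -, -, -, 715, -, 394, 121, 108, 17, -, -]
Lookup 17: h=7, probe 7,8,9,10 → found at 10.

4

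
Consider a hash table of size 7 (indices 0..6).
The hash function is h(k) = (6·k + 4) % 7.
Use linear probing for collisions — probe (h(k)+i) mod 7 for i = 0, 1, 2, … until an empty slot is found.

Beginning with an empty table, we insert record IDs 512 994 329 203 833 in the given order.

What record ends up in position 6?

203

Insert 512: h=3, slot 3 empty => index 3.
Insert 994: h=4, slot 4 empty => index 4.
Insert 329: h=4, slot 4 occupied => index 5.
Insert 203: h=4, slots 4,5 occupied => index 6.
Insert 833: h=4, slots 4,5,6 occupied => index 0.
Table: [833, ∅, ∅, 512, 994, 329, 203]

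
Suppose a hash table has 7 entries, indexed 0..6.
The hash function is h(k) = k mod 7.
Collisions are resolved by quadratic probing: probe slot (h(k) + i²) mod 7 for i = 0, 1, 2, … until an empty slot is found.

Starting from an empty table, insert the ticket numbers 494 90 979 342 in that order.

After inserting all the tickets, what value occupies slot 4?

494 hashes to 4; slot 4 is free -> place at 4.
90 hashes to 6; slot 6 is free -> place at 6.
979 hashes to 6; 6 taken -> place at 0.
342 hashes to 6; 6,0 taken -> place at 3.
Table: [979, —, —, 342, 494, —, 90]

494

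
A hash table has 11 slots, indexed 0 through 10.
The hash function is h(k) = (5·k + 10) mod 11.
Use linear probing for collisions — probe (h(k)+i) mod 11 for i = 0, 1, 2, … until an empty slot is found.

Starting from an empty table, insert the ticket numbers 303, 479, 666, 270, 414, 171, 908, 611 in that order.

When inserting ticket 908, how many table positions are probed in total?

7

303 hashes to 7; slot 7 is free → place at 7.
479 hashes to 7; 7 taken → place at 8.
666 hashes to 7; 7,8 taken → place at 9.
270 hashes to 7; 7,8,9 taken → place at 10.
414 hashes to 1; slot 1 is free → place at 1.
171 hashes to 7; 7,8,9,10 taken → place at 0.
908 hashes to 7; 7,8,9,10,0,1 taken → place at 2.
611 hashes to 7; 7,8,9,10,0,1,2 taken → place at 3.
Table: [171, 414, 908, 611, ∅, ∅, ∅, 303, 479, 666, 270]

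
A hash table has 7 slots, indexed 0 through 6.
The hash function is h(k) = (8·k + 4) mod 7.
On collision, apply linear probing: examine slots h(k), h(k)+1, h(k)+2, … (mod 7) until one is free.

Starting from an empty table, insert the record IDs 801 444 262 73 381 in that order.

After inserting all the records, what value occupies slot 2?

262

Insert 801: h=0, slot 0 empty → index 0.
Insert 444: h=0, slot 0 occupied → index 1.
Insert 262: h=0, slots 0,1 occupied → index 2.
Insert 73: h=0, slots 0,1,2 occupied → index 3.
Insert 381: h=0, slots 0,1,2,3 occupied → index 4.
Table: [801, 444, 262, 73, 381, —, —]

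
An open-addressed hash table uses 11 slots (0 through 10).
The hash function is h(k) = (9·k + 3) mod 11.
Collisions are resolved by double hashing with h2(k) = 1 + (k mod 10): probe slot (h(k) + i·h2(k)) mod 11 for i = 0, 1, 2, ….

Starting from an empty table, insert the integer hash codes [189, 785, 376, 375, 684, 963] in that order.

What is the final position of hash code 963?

189: h=10 → slot 10
785: h=6 → slot 6
376: h=10, h2=7, probe 10,6,2 → slot 2
375: h=1 → slot 1
684: h=10, h2=5, probe 10,4 → slot 4
963: h=2, h2=4, probe 2,6,10,3 → slot 3
Table: [_, 375, 376, 963, 684, _, 785, _, _, _, 189]

3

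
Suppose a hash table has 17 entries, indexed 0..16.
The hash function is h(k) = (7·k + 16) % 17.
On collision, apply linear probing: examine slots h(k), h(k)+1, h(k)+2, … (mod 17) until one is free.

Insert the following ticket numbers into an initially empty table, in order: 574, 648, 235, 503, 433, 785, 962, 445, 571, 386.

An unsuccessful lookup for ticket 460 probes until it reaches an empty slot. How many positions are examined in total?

3

Insert 574: h=5, slot 5 empty -> index 5.
Insert 648: h=13, slot 13 empty -> index 13.
Insert 235: h=12, slot 12 empty -> index 12.
Insert 503: h=1, slot 1 empty -> index 1.
Insert 433: h=4, slot 4 empty -> index 4.
Insert 785: h=3, slot 3 empty -> index 3.
Insert 962: h=1, slot 1 occupied -> index 2.
Insert 445: h=3, slots 3,4,5 occupied -> index 6.
Insert 571: h=1, slots 1,2,3,4,5,6 occupied -> index 7.
Insert 386: h=15, slot 15 empty -> index 15.
Table: [., 503, 962, 785, 433, 574, 445, 571, ., ., ., ., 235, 648, ., 386, .]
Lookup 460: h=6, probe 6,7,8 → slot 8 empty, not found.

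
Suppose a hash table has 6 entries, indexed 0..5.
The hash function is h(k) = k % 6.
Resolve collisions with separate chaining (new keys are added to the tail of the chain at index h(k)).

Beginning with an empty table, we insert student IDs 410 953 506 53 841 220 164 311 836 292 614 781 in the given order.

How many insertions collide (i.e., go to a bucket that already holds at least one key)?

8

410 -> bucket 2
953 -> bucket 5
506 -> bucket 2 (collision)
53 -> bucket 5 (collision)
841 -> bucket 1
220 -> bucket 4
164 -> bucket 2 (collision)
311 -> bucket 5 (collision)
836 -> bucket 2 (collision)
292 -> bucket 4 (collision)
614 -> bucket 2 (collision)
781 -> bucket 1 (collision)
Final buckets:
0: ∅
1: 841 -> 781
2: 410 -> 506 -> 164 -> 836 -> 614
3: ∅
4: 220 -> 292
5: 953 -> 53 -> 311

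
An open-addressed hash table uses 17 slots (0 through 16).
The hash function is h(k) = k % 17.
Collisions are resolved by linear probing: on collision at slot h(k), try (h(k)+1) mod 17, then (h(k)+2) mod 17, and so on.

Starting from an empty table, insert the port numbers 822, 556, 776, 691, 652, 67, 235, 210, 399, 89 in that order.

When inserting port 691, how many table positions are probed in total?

3

Insert 822: h=6, slot 6 empty -> index 6.
Insert 556: h=12, slot 12 empty -> index 12.
Insert 776: h=11, slot 11 empty -> index 11.
Insert 691: h=11, slots 11,12 occupied -> index 13.
Insert 652: h=6, slot 6 occupied -> index 7.
Insert 67: h=16, slot 16 empty -> index 16.
Insert 235: h=14, slot 14 empty -> index 14.
Insert 210: h=6, slots 6,7 occupied -> index 8.
Insert 399: h=8, slot 8 occupied -> index 9.
Insert 89: h=4, slot 4 empty -> index 4.
Table: [∅, ∅, ∅, ∅, 89, ∅, 822, 652, 210, 399, ∅, 776, 556, 691, 235, ∅, 67]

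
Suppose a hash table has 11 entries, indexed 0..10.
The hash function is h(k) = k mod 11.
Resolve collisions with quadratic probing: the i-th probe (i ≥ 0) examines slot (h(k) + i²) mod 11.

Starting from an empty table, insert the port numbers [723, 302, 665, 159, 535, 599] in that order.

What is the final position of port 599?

3

Insert 723: h=8, slot 8 empty → index 8.
Insert 302: h=5, slot 5 empty → index 5.
Insert 665: h=5, slot 5 occupied → index 6.
Insert 159: h=5, slots 5,6 occupied → index 9.
Insert 535: h=7, slot 7 empty → index 7.
Insert 599: h=5, slots 5,6,9 occupied → index 3.
Table: [-, -, -, 599, -, 302, 665, 535, 723, 159, -]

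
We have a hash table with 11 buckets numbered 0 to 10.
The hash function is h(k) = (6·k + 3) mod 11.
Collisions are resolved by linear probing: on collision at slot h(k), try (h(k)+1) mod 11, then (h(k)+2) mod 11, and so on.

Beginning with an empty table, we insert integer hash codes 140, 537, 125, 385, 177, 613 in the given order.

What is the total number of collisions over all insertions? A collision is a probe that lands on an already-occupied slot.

140 hashes to 7; slot 7 is free → place at 7.
537 hashes to 2; slot 2 is free → place at 2.
125 hashes to 5; slot 5 is free → place at 5.
385 hashes to 3; slot 3 is free → place at 3.
177 hashes to 9; slot 9 is free → place at 9.
613 hashes to 7; 7 taken → place at 8.
Table: [—, —, 537, 385, —, 125, —, 140, 613, 177, —]

1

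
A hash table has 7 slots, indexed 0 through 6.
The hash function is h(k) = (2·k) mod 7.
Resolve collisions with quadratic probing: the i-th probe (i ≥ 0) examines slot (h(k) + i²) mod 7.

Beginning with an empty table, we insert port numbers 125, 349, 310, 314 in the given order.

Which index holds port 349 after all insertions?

6

125: h=5 -> slot 5
349: h=5, probe 5,6 -> slot 6
310: h=4 -> slot 4
314: h=5, probe 5,6,2 -> slot 2
Table: [., ., 314, ., 310, 125, 349]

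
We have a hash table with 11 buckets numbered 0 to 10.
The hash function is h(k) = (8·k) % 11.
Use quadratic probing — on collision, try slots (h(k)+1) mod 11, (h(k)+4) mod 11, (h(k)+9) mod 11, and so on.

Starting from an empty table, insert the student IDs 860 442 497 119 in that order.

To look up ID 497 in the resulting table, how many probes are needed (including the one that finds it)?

3

Insert 860: h=5, slot 5 empty -> index 5.
Insert 442: h=5, slot 5 occupied -> index 6.
Insert 497: h=5, slots 5,6 occupied -> index 9.
Insert 119: h=6, slot 6 occupied -> index 7.
Table: [∅, ∅, ∅, ∅, ∅, 860, 442, 119, ∅, 497, ∅]
Lookup 497: h=5, probe 5,6,9 → found at 9.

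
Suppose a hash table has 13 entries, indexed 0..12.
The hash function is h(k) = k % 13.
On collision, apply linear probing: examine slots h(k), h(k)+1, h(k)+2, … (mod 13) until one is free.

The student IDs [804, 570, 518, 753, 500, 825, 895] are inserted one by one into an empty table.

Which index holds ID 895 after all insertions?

804 hashes to 11; slot 11 is free -> place at 11.
570 hashes to 11; 11 taken -> place at 12.
518 hashes to 11; 11,12 taken -> place at 0.
753 hashes to 12; 12,0 taken -> place at 1.
500 hashes to 6; slot 6 is free -> place at 6.
825 hashes to 6; 6 taken -> place at 7.
895 hashes to 11; 11,12,0,1 taken -> place at 2.
Table: [518, 753, 895, _, _, _, 500, 825, _, _, _, 804, 570]

2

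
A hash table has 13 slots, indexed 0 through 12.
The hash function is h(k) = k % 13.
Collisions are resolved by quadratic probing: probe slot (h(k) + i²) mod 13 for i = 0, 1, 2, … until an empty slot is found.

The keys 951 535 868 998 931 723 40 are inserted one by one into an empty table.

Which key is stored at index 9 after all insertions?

951: h=2 => slot 2
535: h=2, probe 2,3 => slot 3
868: h=10 => slot 10
998: h=10, probe 10,11 => slot 11
931: h=8 => slot 8
723: h=8, probe 8,9 => slot 9
40: h=1 => slot 1
Table: [—, 40, 951, 535, —, —, —, —, 931, 723, 868, 998, —]

723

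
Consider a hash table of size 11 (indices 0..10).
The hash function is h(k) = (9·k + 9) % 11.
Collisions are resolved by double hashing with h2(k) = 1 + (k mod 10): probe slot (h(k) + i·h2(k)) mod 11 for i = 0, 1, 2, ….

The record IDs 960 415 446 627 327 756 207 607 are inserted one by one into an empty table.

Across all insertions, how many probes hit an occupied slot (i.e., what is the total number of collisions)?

960: h=3 -> slot 3
415: h=4 -> slot 4
446: h=8 -> slot 8
627: h=9 -> slot 9
327: h=4, h2=8, probe 4,1 -> slot 1
756: h=4, h2=7, probe 4,0 -> slot 0
207: h=2 -> slot 2
607: h=5 -> slot 5
Table: [756, 327, 207, 960, 415, 607, ., ., 446, 627, .]

2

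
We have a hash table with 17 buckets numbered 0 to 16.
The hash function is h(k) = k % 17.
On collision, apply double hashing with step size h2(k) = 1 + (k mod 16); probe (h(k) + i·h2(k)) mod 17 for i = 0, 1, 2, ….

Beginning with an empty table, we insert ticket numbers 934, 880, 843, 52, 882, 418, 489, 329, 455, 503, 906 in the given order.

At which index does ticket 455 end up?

934 hashes to 16; slot 16 is free → place at 16.
880 hashes to 13; slot 13 is free → place at 13.
843 hashes to 10; slot 10 is free → place at 10.
52 hashes to 1; slot 1 is free → place at 1.
882 hashes to 15; slot 15 is free → place at 15.
418 hashes to 10, h2=3; 10,13,16 taken → place at 2.
489 hashes to 13, h2=10; 13 taken → place at 6.
329 hashes to 6, h2=10; 6,16 taken → place at 9.
455 hashes to 13, h2=8; 13 taken → place at 4.
503 hashes to 10, h2=8; 10,1,9 taken → place at 0.
906 hashes to 5; slot 5 is free → place at 5.
Table: [503, 52, 418, —, 455, 906, 489, —, —, 329, 843, —, —, 880, —, 882, 934]

4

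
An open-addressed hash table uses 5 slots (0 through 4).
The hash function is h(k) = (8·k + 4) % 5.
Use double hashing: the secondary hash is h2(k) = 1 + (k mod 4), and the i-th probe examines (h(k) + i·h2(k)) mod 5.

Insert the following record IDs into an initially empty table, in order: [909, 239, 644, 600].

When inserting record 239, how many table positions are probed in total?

909: h=1 -> slot 1
239: h=1, h2=4, probe 1,0 -> slot 0
644: h=1, h2=1, probe 1,2 -> slot 2
600: h=4 -> slot 4
Table: [239, 909, 644, _, 600]

2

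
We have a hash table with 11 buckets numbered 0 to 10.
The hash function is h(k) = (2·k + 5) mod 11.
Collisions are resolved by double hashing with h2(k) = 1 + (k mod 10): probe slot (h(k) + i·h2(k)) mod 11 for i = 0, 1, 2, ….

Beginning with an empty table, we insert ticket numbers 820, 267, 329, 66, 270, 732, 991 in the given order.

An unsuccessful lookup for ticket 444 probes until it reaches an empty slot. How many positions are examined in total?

3

820: h=6 -> slot 6
267: h=0 -> slot 0
329: h=3 -> slot 3
66: h=5 -> slot 5
270: h=6, h2=1, probe 6,7 -> slot 7
732: h=6, h2=3, probe 6,9 -> slot 9
991: h=7, h2=2, probe 7,9,0,2 -> slot 2
Table: [267, -, 991, 329, -, 66, 820, 270, -, 732, -]
Lookup 444: h=2, h2=5, probe 2,7,1 → slot 1 empty, not found.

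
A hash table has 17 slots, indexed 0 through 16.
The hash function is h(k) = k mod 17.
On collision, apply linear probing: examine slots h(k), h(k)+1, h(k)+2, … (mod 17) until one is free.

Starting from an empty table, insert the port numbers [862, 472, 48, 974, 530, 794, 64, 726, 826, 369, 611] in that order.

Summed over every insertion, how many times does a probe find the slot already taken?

20

862: h=12 -> slot 12
472: h=13 -> slot 13
48: h=14 -> slot 14
974: h=5 -> slot 5
530: h=3 -> slot 3
794: h=12, probe 12,13,14,15 -> slot 15
64: h=13, probe 13,14,15,16 -> slot 16
726: h=12, probe 12,13,14,15,16,0 -> slot 0
826: h=10 -> slot 10
369: h=12, probe 12,13,14,15,16,0,1 -> slot 1
611: h=16, probe 16,0,1,2 -> slot 2
Table: [726, 369, 611, 530, _, 974, _, _, _, _, 826, _, 862, 472, 48, 794, 64]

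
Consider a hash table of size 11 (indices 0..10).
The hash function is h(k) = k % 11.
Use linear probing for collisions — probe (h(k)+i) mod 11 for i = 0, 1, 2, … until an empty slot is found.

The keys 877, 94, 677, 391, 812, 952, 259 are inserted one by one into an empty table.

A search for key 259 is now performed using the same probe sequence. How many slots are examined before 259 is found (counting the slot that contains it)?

877: h=8 -> slot 8
94: h=6 -> slot 6
677: h=6, probe 6,7 -> slot 7
391: h=6, probe 6,7,8,9 -> slot 9
812: h=9, probe 9,10 -> slot 10
952: h=6, probe 6,7,8,9,10,0 -> slot 0
259: h=6, probe 6,7,8,9,10,0,1 -> slot 1
Table: [952, 259, -, -, -, -, 94, 677, 877, 391, 812]
Lookup 259: h=6, probe 6,7,8,9,10,0,1 → found at 1.

7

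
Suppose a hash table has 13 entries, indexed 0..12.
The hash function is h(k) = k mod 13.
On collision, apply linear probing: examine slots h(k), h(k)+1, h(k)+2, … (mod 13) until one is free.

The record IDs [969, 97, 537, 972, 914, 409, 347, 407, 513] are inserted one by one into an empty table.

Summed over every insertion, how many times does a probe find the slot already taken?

Insert 969: h=7, slot 7 empty → index 7.
Insert 97: h=6, slot 6 empty → index 6.
Insert 537: h=4, slot 4 empty → index 4.
Insert 972: h=10, slot 10 empty → index 10.
Insert 914: h=4, slot 4 occupied → index 5.
Insert 409: h=6, slots 6,7 occupied → index 8.
Insert 347: h=9, slot 9 empty → index 9.
Insert 407: h=4, slots 4,5,6,7,8,9,10 occupied → index 11.
Insert 513: h=6, slots 6,7,8,9,10,11 occupied → index 12.
Table: [—, —, —, —, 537, 914, 97, 969, 409, 347, 972, 407, 513]

16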